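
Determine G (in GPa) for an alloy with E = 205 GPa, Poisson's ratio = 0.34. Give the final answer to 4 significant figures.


G = E / (2*(1+nu))
G = 205 / (2*(1+0.34))
G = 76.49 GPa


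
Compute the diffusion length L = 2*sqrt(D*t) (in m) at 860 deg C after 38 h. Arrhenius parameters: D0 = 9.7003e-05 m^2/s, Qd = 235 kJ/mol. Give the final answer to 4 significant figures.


Step 1: D = D0 * exp(-Qd/(R*T))
T = 1133.15 K
D = 9.7003e-05 * exp(-235e3 / (8.314 * 1133.15)) = 1.42441e-15 m^2/s
Step 2: L = 2*sqrt(D*t)
t = 38 h = 136800 s
L = 2*sqrt(1.42441e-15 * 136800) = 2.792e-05 m


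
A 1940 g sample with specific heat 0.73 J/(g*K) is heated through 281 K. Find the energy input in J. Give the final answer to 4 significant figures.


Q = m * cp * dT
Q = 1940 * 0.73 * 281
Q = 398000 J


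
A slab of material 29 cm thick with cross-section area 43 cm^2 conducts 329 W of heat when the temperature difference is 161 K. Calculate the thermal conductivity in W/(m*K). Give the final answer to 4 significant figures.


k = Q*L / (A*dT)
L = 0.29 m, A = 4.3e-03 m^2
k = 329 * 0.29 / (4.3e-03 * 161)
k = 137.8 W/(m*K)


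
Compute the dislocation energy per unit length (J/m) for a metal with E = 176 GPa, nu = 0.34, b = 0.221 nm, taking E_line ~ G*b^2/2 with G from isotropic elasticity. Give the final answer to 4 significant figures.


Step 1: G = E / (2*(1+nu))
G = 176 / (2*(1+0.34)) = 65.6716 GPa = 6.56716e+10 Pa
Step 2: E_line = G*b^2/2
b = 0.221 nm = 2.21e-10 m
E_line = 0.5 * 6.56716e+10 * (2.21e-10)^2 = 1.604e-09 J/m


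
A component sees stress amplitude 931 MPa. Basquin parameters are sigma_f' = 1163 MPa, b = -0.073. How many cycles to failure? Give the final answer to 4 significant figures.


sigma_a = sigma_f' * (2*Nf)^b
2*Nf = (sigma_a / sigma_f')^(1/b)
2*Nf = (931 / 1163)^(1/-0.073)
2*Nf = 21.0717
Nf = 10.54 cycles


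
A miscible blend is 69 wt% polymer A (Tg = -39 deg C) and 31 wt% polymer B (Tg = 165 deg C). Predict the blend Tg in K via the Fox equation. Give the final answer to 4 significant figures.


1/Tg = w1/Tg1 + w2/Tg2 (in Kelvin)
Tg1 = 234.15 K, Tg2 = 438.15 K
1/Tg = 0.69/234.15 + 0.31/438.15
Tg = 273.6 K


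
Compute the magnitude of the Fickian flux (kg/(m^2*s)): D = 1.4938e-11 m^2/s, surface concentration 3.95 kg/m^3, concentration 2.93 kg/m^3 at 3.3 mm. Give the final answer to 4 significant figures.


J = -D * (dC/dx) = D * (C1 - C2) / dx
J = 1.4938e-11 * (3.95 - 2.93) / 3.3e-03
J = 4.617e-09 kg/(m^2*s)


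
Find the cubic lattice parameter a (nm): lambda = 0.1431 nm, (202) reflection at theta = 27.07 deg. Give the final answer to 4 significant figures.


d = lambda / (2*sin(theta))
d = 0.1431 / (2*sin(27.07 deg))
d = 0.157226 nm
a = d * sqrt(h^2+k^2+l^2) = 0.157226 * sqrt(8)
a = 0.4447 nm


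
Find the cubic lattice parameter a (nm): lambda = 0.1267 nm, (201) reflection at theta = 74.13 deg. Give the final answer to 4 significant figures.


d = lambda / (2*sin(theta))
d = 0.1267 / (2*sin(74.13 deg))
d = 0.0658603 nm
a = d * sqrt(h^2+k^2+l^2) = 0.0658603 * sqrt(5)
a = 0.1473 nm


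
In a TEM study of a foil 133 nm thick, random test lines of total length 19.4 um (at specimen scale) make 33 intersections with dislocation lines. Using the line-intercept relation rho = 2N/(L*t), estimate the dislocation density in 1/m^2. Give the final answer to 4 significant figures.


rho = 2N / (L * t)
L = 19.4 um = 1.94e-05 m, t = 133 nm = 1.33e-07 m
rho = 2 * 33 / (1.94e-05 * 1.33e-07)
rho = 2.558e+13 1/m^2


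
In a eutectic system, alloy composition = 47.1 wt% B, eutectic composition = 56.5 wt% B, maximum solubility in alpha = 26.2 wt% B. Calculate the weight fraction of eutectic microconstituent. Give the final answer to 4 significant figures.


f_primary = (C_e - C0) / (C_e - C_alpha_max)
f_primary = (56.5 - 47.1) / (56.5 - 26.2)
f_primary = 0.310231
f_eutectic = 1 - 0.310231 = 0.6898


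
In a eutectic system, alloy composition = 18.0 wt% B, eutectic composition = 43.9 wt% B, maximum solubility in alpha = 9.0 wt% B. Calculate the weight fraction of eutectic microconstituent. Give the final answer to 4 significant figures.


f_primary = (C_e - C0) / (C_e - C_alpha_max)
f_primary = (43.9 - 18.0) / (43.9 - 9.0)
f_primary = 0.74212
f_eutectic = 1 - 0.74212 = 0.2579


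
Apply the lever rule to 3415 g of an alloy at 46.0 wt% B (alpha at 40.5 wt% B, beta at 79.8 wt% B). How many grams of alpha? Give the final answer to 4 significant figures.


f_alpha = (C_beta - C0) / (C_beta - C_alpha)
f_alpha = (79.8 - 46.0) / (79.8 - 40.5) = 0.860051
m_alpha = f_alpha * m_total = 0.860051 * 3415 = 2937 g


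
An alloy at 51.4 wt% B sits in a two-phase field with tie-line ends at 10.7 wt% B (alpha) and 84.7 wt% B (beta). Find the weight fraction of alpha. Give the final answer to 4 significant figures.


f_alpha = (C_beta - C0) / (C_beta - C_alpha)
f_alpha = (84.7 - 51.4) / (84.7 - 10.7)
f_alpha = 0.45


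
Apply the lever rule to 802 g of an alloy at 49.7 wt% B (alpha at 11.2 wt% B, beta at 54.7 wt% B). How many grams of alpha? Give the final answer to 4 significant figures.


f_alpha = (C_beta - C0) / (C_beta - C_alpha)
f_alpha = (54.7 - 49.7) / (54.7 - 11.2) = 0.114943
m_alpha = f_alpha * m_total = 0.114943 * 802 = 92.18 g


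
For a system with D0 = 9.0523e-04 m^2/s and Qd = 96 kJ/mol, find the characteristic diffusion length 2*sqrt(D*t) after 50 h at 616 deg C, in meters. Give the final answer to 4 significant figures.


Step 1: D = D0 * exp(-Qd/(R*T))
T = 889.15 K
D = 9.0523e-04 * exp(-96e3 / (8.314 * 889.15)) = 2.0743e-09 m^2/s
Step 2: L = 2*sqrt(D*t)
t = 50 h = 180000 s
L = 2*sqrt(2.0743e-09 * 180000) = 0.03865 m


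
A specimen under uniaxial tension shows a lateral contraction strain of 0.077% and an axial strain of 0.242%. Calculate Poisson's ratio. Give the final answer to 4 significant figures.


nu = -epsilon_lat / epsilon_axial
Lateral strain is contraction (negative), so using magnitudes:
nu = 0.077 / 0.242
nu = 0.3182


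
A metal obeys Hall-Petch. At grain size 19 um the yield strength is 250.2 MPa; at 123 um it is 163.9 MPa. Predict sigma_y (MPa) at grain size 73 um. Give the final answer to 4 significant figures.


sigma_y = sigma0 + k / sqrt(d)
1/sqrt(d1) = 1/sqrt(1.9e-05) = 229.416;  1/sqrt(d2) = 90.167
k = (sigma1 - sigma2) / (1/sqrt(d1) - 1/sqrt(d2)) = (250.2 - 163.9) / (229.416 - 90.167) = 0.619754 MPa*m^0.5
sigma0 = sigma1 - k/sqrt(d1) = 250.2 - 0.619754*229.416 = 108.019 MPa
sigma_y(d3) = 108.019 + 0.619754 / sqrt(7.3e-05) = 180.6 MPa


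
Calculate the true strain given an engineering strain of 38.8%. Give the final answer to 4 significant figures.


epsilon_true = ln(1 + epsilon_eng)
epsilon_true = ln(1 + 0.388)
epsilon_true = 0.3279


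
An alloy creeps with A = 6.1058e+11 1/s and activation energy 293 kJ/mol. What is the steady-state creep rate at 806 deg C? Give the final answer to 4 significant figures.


rate = A * exp(-Q / (R*T))
T = 806 + 273.15 = 1079.15 K
rate = 6.1058e+11 * exp(-293e3 / (8.314 * 1079.15))
rate = 4.009e-03 1/s


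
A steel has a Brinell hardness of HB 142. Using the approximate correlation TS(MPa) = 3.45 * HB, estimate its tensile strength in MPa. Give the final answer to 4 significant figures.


TS (MPa) = 3.45 * HB
TS = 3.45 * 142
TS = 489.9 MPa


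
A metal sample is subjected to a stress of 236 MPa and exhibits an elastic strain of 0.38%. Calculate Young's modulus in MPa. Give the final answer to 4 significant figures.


E = sigma / epsilon
epsilon = 0.38% = 3.8e-03
E = 236 / 3.8e-03
E = 62110 MPa


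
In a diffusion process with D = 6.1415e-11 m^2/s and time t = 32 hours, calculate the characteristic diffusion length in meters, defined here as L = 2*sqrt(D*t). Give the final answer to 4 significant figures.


t = 32 hr = 115200 s
Diffusion length = 2*sqrt(D*t)
= 2*sqrt(6.1415e-11 * 115200)
= 5.32e-03 m


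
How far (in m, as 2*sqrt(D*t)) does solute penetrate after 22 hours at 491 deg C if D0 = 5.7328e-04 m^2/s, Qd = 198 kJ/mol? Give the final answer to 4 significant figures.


Step 1: D = D0 * exp(-Qd/(R*T))
T = 764.15 K
D = 5.7328e-04 * exp(-198e3 / (8.314 * 764.15)) = 1.67219e-17 m^2/s
Step 2: L = 2*sqrt(D*t)
t = 22 h = 79200 s
L = 2*sqrt(1.67219e-17 * 79200) = 2.302e-06 m


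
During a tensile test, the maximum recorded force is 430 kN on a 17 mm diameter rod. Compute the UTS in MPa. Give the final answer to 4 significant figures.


A0 = pi*(d/2)^2 = pi*(17/2)^2 = 226.98 mm^2
UTS = F_max / A0 = 430*1000 / 226.98
UTS = 1894 MPa


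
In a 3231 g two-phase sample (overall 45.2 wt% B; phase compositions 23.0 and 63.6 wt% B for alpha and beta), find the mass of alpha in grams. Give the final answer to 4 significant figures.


f_alpha = (C_beta - C0) / (C_beta - C_alpha)
f_alpha = (63.6 - 45.2) / (63.6 - 23.0) = 0.453202
m_alpha = f_alpha * m_total = 0.453202 * 3231 = 1464 g


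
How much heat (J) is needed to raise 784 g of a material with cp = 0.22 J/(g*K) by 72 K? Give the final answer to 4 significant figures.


Q = m * cp * dT
Q = 784 * 0.22 * 72
Q = 12420 J


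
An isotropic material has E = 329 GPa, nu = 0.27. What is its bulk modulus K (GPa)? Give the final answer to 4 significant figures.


K = E / (3*(1-2*nu))
K = 329 / (3*(1-2*0.27))
K = 238.4 GPa


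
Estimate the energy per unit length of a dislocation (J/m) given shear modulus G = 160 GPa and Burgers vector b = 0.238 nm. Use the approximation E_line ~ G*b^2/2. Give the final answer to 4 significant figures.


E = G*b^2/2
b = 0.238 nm = 2.38e-10 m
G = 160 GPa = 1.6e+11 Pa
E = 0.5 * 1.6e+11 * (2.38e-10)^2
E = 4.532e-09 J/m


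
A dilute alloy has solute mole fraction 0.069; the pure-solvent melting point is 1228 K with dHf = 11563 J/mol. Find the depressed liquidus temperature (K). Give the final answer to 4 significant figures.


dT = R*Tm^2*x / dHf
dT = 8.314 * 1228^2 * 0.069 / 11563
dT = 74.8144 K
T_new = 1228 - 74.8144 = 1153 K


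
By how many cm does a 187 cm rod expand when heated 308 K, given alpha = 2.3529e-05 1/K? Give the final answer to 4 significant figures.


dL = L0 * alpha * dT
dL = 187 * 2.3529e-05 * 308
dL = 1.355 cm


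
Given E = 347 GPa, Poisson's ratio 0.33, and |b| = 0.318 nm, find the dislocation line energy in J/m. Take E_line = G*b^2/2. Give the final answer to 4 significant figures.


Step 1: G = E / (2*(1+nu))
G = 347 / (2*(1+0.33)) = 130.451 GPa = 1.30451e+11 Pa
Step 2: E_line = G*b^2/2
b = 0.318 nm = 3.18e-10 m
E_line = 0.5 * 1.30451e+11 * (3.18e-10)^2 = 6.596e-09 J/m


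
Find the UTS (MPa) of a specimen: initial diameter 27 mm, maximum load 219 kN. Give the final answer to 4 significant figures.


A0 = pi*(d/2)^2 = pi*(27/2)^2 = 572.555 mm^2
UTS = F_max / A0 = 219*1000 / 572.555
UTS = 382.5 MPa


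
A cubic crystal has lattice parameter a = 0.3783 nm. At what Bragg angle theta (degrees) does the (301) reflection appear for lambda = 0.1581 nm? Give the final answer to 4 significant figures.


d = a / sqrt(h^2+k^2+l^2)
d = 0.3783 / sqrt(10) = 0.119629 nm
lambda = 2*d*sin(theta)  =>  sin(theta) = lambda / (2*d)
sin(theta) = 0.1581 / (2 * 0.119629) = 0.660793
theta = 41.36 deg


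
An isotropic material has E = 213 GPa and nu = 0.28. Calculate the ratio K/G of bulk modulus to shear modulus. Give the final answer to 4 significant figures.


G = E / (2*(1+nu))
G = 213 / (2*(1+0.28)) = 83.2031 GPa
K = E / (3*(1-2*nu))
K = 213 / (3*(1-2*0.28)) = 161.364 GPa
K/G = 161.364 / 83.2031 = 1.939


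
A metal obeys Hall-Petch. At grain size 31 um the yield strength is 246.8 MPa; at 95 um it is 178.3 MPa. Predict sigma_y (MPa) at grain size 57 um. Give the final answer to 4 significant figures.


sigma_y = sigma0 + k / sqrt(d)
1/sqrt(d1) = 1/sqrt(3.1e-05) = 179.605;  1/sqrt(d2) = 102.598
k = (sigma1 - sigma2) / (1/sqrt(d1) - 1/sqrt(d2)) = (246.8 - 178.3) / (179.605 - 102.598) = 0.889524 MPa*m^0.5
sigma0 = sigma1 - k/sqrt(d1) = 246.8 - 0.889524*179.605 = 87.0367 MPa
sigma_y(d3) = 87.0367 + 0.889524 / sqrt(5.7e-05) = 204.9 MPa


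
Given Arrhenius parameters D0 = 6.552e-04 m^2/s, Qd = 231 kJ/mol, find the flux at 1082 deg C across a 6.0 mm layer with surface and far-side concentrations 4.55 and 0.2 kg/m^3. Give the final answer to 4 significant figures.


Step 1: D = D0 * exp(-Qd/(R*T))
T = 1082 + 273.15 = 1355.15 K
D = 6.552e-04 * exp(-231e3 / (8.314 * 1355.15)) = 8.16755e-13 m^2/s
Step 2: J = D * (C1 - C2) / dx
J = 8.16755e-13 * (4.55 - 0.2) / 6e-03
J = 5.921e-10 kg/(m^2*s)


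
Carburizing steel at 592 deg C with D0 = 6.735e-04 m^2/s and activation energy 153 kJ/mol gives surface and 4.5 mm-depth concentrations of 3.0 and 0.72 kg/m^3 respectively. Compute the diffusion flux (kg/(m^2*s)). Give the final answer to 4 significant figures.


Step 1: D = D0 * exp(-Qd/(R*T))
T = 592 + 273.15 = 865.15 K
D = 6.735e-04 * exp(-153e3 / (8.314 * 865.15)) = 3.89417e-13 m^2/s
Step 2: J = D * (C1 - C2) / dx
J = 3.89417e-13 * (3.0 - 0.72) / 4.5e-03
J = 1.973e-10 kg/(m^2*s)


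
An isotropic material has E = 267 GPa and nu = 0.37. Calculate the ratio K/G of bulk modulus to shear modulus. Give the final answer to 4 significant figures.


G = E / (2*(1+nu))
G = 267 / (2*(1+0.37)) = 97.4453 GPa
K = E / (3*(1-2*nu))
K = 267 / (3*(1-2*0.37)) = 342.308 GPa
K/G = 342.308 / 97.4453 = 3.513


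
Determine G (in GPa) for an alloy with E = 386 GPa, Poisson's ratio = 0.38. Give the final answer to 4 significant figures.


G = E / (2*(1+nu))
G = 386 / (2*(1+0.38))
G = 139.9 GPa


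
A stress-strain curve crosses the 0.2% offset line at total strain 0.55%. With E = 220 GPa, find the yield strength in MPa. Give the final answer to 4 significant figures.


Offset strain = 0.002
Elastic strain at yield = total_strain - offset = 5.5e-03 - 0.002 = 3.5e-03
sigma_y = E * elastic_strain = 220000 * 3.5e-03
sigma_y = 770 MPa


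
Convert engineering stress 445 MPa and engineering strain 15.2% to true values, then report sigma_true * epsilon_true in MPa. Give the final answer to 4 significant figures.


sigma_true = sigma_eng * (1 + epsilon_eng)
sigma_true = 445 * (1 + 0.152) = 512.64 MPa
epsilon_true = ln(1 + epsilon_eng)
epsilon_true = ln(1 + 0.152) = 0.1415
sigma_true * epsilon_true = 512.64 * 0.1415 = 72.54 MPa


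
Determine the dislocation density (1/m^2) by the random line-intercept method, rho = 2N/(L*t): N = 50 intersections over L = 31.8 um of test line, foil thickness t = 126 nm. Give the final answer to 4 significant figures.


rho = 2N / (L * t)
L = 31.8 um = 3.18e-05 m, t = 126 nm = 1.26e-07 m
rho = 2 * 50 / (3.18e-05 * 1.26e-07)
rho = 2.496e+13 1/m^2


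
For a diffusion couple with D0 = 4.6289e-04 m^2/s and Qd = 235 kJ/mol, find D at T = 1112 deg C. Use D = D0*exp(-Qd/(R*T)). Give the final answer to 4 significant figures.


D = D0 * exp(-Qd / (R*T))
T = 1385.15 K
D = 4.6289e-04 * exp(-235e3 / (8.314 * 1385.15))
D = 6.356e-13 m^2/s


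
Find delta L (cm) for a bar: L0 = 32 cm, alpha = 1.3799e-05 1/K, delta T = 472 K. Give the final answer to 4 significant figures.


dL = L0 * alpha * dT
dL = 32 * 1.3799e-05 * 472
dL = 0.2084 cm


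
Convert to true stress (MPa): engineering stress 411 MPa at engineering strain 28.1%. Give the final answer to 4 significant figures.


sigma_true = sigma_eng * (1 + epsilon_eng)
sigma_true = 411 * (1 + 0.281)
sigma_true = 526.5 MPa


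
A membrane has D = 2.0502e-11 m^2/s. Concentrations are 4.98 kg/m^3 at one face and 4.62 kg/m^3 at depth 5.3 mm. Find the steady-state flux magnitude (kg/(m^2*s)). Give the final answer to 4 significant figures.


J = -D * (dC/dx) = D * (C1 - C2) / dx
J = 2.0502e-11 * (4.98 - 4.62) / 5.3e-03
J = 1.393e-09 kg/(m^2*s)


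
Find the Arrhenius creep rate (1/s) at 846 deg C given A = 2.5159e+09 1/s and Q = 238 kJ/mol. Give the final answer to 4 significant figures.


rate = A * exp(-Q / (R*T))
T = 846 + 273.15 = 1119.15 K
rate = 2.5159e+09 * exp(-238e3 / (8.314 * 1119.15))
rate = 0.01959 1/s


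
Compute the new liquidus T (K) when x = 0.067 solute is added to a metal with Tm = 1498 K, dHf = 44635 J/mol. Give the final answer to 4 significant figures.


dT = R*Tm^2*x / dHf
dT = 8.314 * 1498^2 * 0.067 / 44635
dT = 28.0048 K
T_new = 1498 - 28.0048 = 1470 K


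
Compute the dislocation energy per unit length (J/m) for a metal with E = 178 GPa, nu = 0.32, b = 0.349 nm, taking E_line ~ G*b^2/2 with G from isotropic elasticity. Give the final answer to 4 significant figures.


Step 1: G = E / (2*(1+nu))
G = 178 / (2*(1+0.32)) = 67.4242 GPa = 6.74242e+10 Pa
Step 2: E_line = G*b^2/2
b = 0.349 nm = 3.49e-10 m
E_line = 0.5 * 6.74242e+10 * (3.49e-10)^2 = 4.106e-09 J/m


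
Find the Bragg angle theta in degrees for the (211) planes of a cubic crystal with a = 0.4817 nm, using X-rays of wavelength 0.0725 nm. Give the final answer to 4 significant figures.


d = a / sqrt(h^2+k^2+l^2)
d = 0.4817 / sqrt(6) = 0.196653 nm
lambda = 2*d*sin(theta)  =>  sin(theta) = lambda / (2*d)
sin(theta) = 0.0725 / (2 * 0.196653) = 0.184335
theta = 10.62 deg


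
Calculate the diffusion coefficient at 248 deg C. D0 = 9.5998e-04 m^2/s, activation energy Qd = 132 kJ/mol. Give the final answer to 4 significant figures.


D = D0 * exp(-Qd / (R*T))
T = 521.15 K
D = 9.5998e-04 * exp(-132e3 / (8.314 * 521.15))
D = 5.643e-17 m^2/s


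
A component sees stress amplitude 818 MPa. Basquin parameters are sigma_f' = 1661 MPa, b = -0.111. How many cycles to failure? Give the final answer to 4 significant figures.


sigma_a = sigma_f' * (2*Nf)^b
2*Nf = (sigma_a / sigma_f')^(1/b)
2*Nf = (818 / 1661)^(1/-0.111)
2*Nf = 590.634
Nf = 295.3 cycles


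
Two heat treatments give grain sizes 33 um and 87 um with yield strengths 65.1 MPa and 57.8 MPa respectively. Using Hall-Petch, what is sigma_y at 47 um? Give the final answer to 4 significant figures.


sigma_y = sigma0 + k / sqrt(d)
1/sqrt(d1) = 1/sqrt(3.3e-05) = 174.078;  1/sqrt(d2) = 107.211
k = (sigma1 - sigma2) / (1/sqrt(d1) - 1/sqrt(d2)) = (65.1 - 57.8) / (174.078 - 107.211) = 0.109173 MPa*m^0.5
sigma0 = sigma1 - k/sqrt(d1) = 65.1 - 0.109173*174.078 = 46.0954 MPa
sigma_y(d3) = 46.0954 + 0.109173 / sqrt(4.7e-05) = 62.02 MPa


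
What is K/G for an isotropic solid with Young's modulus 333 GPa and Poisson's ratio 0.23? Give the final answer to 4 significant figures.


G = E / (2*(1+nu))
G = 333 / (2*(1+0.23)) = 135.366 GPa
K = E / (3*(1-2*nu))
K = 333 / (3*(1-2*0.23)) = 205.556 GPa
K/G = 205.556 / 135.366 = 1.519


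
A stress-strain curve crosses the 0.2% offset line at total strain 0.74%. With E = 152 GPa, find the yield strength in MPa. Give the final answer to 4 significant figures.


Offset strain = 0.002
Elastic strain at yield = total_strain - offset = 7.4e-03 - 0.002 = 5.4e-03
sigma_y = E * elastic_strain = 152000 * 5.4e-03
sigma_y = 820.8 MPa


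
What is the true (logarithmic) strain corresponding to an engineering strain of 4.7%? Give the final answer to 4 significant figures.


epsilon_true = ln(1 + epsilon_eng)
epsilon_true = ln(1 + 0.047)
epsilon_true = 0.04593


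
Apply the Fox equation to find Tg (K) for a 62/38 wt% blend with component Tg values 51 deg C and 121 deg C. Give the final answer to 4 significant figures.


1/Tg = w1/Tg1 + w2/Tg2 (in Kelvin)
Tg1 = 324.15 K, Tg2 = 394.15 K
1/Tg = 0.62/324.15 + 0.38/394.15
Tg = 347.6 K


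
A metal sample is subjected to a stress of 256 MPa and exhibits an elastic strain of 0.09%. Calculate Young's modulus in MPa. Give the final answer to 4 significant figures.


E = sigma / epsilon
epsilon = 0.09% = 9e-04
E = 256 / 9e-04
E = 284400 MPa


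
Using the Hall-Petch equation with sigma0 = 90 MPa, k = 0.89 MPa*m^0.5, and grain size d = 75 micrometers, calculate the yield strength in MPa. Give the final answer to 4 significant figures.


sigma_y = sigma0 + k / sqrt(d)
d = 75 um = 7.5e-05 m
sigma_y = 90 + 0.89 / sqrt(7.5e-05)
sigma_y = 192.8 MPa


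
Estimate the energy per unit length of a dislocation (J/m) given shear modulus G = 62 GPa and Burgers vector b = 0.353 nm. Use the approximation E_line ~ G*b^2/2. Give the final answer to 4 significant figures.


E = G*b^2/2
b = 0.353 nm = 3.53e-10 m
G = 62 GPa = 6.2e+10 Pa
E = 0.5 * 6.2e+10 * (3.53e-10)^2
E = 3.863e-09 J/m


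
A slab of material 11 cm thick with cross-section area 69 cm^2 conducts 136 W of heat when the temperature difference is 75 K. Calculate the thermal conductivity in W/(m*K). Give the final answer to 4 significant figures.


k = Q*L / (A*dT)
L = 0.11 m, A = 6.9e-03 m^2
k = 136 * 0.11 / (6.9e-03 * 75)
k = 28.91 W/(m*K)


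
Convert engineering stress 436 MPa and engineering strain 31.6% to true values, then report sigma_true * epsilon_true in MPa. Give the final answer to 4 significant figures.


sigma_true = sigma_eng * (1 + epsilon_eng)
sigma_true = 436 * (1 + 0.316) = 573.776 MPa
epsilon_true = ln(1 + epsilon_eng)
epsilon_true = ln(1 + 0.316) = 0.274597
sigma_true * epsilon_true = 573.776 * 0.274597 = 157.6 MPa


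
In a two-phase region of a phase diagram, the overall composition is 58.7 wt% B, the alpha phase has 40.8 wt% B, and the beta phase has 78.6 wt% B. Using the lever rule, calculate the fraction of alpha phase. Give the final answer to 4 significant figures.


f_alpha = (C_beta - C0) / (C_beta - C_alpha)
f_alpha = (78.6 - 58.7) / (78.6 - 40.8)
f_alpha = 0.5265


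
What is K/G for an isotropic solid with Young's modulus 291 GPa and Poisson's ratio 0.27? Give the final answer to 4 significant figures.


G = E / (2*(1+nu))
G = 291 / (2*(1+0.27)) = 114.567 GPa
K = E / (3*(1-2*nu))
K = 291 / (3*(1-2*0.27)) = 210.87 GPa
K/G = 210.87 / 114.567 = 1.841


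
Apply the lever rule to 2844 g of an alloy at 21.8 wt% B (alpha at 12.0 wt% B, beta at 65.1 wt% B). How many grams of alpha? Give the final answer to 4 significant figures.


f_alpha = (C_beta - C0) / (C_beta - C_alpha)
f_alpha = (65.1 - 21.8) / (65.1 - 12.0) = 0.815443
m_alpha = f_alpha * m_total = 0.815443 * 2844 = 2319 g


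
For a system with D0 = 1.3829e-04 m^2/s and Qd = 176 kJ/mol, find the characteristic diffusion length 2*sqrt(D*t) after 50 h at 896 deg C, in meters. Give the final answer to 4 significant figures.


Step 1: D = D0 * exp(-Qd/(R*T))
T = 1169.15 K
D = 1.3829e-04 * exp(-176e3 / (8.314 * 1169.15)) = 1.89355e-12 m^2/s
Step 2: L = 2*sqrt(D*t)
t = 50 h = 180000 s
L = 2*sqrt(1.89355e-12 * 180000) = 1.168e-03 m


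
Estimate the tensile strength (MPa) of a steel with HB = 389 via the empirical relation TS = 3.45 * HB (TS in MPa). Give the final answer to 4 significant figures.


TS (MPa) = 3.45 * HB
TS = 3.45 * 389
TS = 1342 MPa


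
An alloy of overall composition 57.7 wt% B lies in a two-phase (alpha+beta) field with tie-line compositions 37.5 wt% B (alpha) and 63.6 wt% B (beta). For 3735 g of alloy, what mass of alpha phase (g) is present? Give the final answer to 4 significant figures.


f_alpha = (C_beta - C0) / (C_beta - C_alpha)
f_alpha = (63.6 - 57.7) / (63.6 - 37.5) = 0.226054
m_alpha = f_alpha * m_total = 0.226054 * 3735 = 844.3 g


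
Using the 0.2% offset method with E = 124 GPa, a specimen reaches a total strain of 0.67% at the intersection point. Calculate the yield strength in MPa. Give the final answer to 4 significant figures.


Offset strain = 0.002
Elastic strain at yield = total_strain - offset = 6.7e-03 - 0.002 = 4.7e-03
sigma_y = E * elastic_strain = 124000 * 4.7e-03
sigma_y = 582.8 MPa


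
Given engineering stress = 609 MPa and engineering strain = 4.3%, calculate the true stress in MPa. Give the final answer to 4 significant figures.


sigma_true = sigma_eng * (1 + epsilon_eng)
sigma_true = 609 * (1 + 0.043)
sigma_true = 635.2 MPa


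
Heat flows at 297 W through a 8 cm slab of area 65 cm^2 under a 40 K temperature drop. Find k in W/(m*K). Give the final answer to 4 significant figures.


k = Q*L / (A*dT)
L = 0.08 m, A = 6.5e-03 m^2
k = 297 * 0.08 / (6.5e-03 * 40)
k = 91.38 W/(m*K)


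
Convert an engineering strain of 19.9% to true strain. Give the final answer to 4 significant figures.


epsilon_true = ln(1 + epsilon_eng)
epsilon_true = ln(1 + 0.199)
epsilon_true = 0.1815


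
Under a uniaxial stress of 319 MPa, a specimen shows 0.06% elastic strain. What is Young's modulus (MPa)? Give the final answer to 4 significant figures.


E = sigma / epsilon
epsilon = 0.06% = 6e-04
E = 319 / 6e-04
E = 531700 MPa


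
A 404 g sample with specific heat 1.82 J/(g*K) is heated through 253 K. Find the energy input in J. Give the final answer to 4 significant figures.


Q = m * cp * dT
Q = 404 * 1.82 * 253
Q = 186000 J


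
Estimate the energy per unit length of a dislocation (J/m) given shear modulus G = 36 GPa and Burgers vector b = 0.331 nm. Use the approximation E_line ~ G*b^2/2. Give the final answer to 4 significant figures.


E = G*b^2/2
b = 0.331 nm = 3.31e-10 m
G = 36 GPa = 3.6e+10 Pa
E = 0.5 * 3.6e+10 * (3.31e-10)^2
E = 1.972e-09 J/m


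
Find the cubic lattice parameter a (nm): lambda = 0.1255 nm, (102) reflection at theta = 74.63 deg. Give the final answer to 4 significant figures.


d = lambda / (2*sin(theta))
d = 0.1255 / (2*sin(74.63 deg))
d = 0.0650775 nm
a = d * sqrt(h^2+k^2+l^2) = 0.0650775 * sqrt(5)
a = 0.1455 nm


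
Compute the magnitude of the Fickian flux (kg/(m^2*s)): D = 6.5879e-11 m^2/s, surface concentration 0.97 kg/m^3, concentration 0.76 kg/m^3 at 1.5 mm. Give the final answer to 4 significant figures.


J = -D * (dC/dx) = D * (C1 - C2) / dx
J = 6.5879e-11 * (0.97 - 0.76) / 1.5e-03
J = 9.223e-09 kg/(m^2*s)


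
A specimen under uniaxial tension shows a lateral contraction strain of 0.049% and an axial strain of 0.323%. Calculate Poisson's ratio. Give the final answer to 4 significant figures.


nu = -epsilon_lat / epsilon_axial
Lateral strain is contraction (negative), so using magnitudes:
nu = 0.049 / 0.323
nu = 0.1517


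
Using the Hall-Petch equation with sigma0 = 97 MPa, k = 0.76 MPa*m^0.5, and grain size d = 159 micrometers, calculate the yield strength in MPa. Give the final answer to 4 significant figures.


sigma_y = sigma0 + k / sqrt(d)
d = 159 um = 1.59e-04 m
sigma_y = 97 + 0.76 / sqrt(1.59e-04)
sigma_y = 157.3 MPa


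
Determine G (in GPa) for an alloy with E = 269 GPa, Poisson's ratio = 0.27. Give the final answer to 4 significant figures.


G = E / (2*(1+nu))
G = 269 / (2*(1+0.27))
G = 105.9 GPa


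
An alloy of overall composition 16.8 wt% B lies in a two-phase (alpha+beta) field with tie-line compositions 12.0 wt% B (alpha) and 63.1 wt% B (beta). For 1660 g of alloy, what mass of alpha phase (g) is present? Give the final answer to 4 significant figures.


f_alpha = (C_beta - C0) / (C_beta - C_alpha)
f_alpha = (63.1 - 16.8) / (63.1 - 12.0) = 0.906067
m_alpha = f_alpha * m_total = 0.906067 * 1660 = 1504 g


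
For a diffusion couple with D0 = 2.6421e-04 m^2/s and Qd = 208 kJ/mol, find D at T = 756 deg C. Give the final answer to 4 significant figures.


D = D0 * exp(-Qd / (R*T))
T = 1029.15 K
D = 2.6421e-04 * exp(-208e3 / (8.314 * 1029.15))
D = 7.32e-15 m^2/s


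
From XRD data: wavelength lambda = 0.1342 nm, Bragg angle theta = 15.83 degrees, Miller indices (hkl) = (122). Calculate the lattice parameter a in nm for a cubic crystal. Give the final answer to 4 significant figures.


d = lambda / (2*sin(theta))
d = 0.1342 / (2*sin(15.83 deg))
d = 0.245982 nm
a = d * sqrt(h^2+k^2+l^2) = 0.245982 * sqrt(9)
a = 0.7379 nm


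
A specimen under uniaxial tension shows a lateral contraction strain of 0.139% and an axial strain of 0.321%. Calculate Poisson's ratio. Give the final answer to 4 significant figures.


nu = -epsilon_lat / epsilon_axial
Lateral strain is contraction (negative), so using magnitudes:
nu = 0.139 / 0.321
nu = 0.433


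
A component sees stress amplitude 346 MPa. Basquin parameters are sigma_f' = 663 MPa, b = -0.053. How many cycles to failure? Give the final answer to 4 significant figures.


sigma_a = sigma_f' * (2*Nf)^b
2*Nf = (sigma_a / sigma_f')^(1/b)
2*Nf = (346 / 663)^(1/-0.053)
2*Nf = 213308
Nf = 106700 cycles


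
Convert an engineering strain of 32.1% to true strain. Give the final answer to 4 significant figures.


epsilon_true = ln(1 + epsilon_eng)
epsilon_true = ln(1 + 0.321)
epsilon_true = 0.2784


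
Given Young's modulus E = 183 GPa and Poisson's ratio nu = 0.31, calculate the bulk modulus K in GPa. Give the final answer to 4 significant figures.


K = E / (3*(1-2*nu))
K = 183 / (3*(1-2*0.31))
K = 160.5 GPa


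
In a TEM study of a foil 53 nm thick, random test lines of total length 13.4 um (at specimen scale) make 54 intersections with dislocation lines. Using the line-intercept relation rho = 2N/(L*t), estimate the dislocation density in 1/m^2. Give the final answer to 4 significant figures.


rho = 2N / (L * t)
L = 13.4 um = 1.34e-05 m, t = 53 nm = 5.3e-08 m
rho = 2 * 54 / (1.34e-05 * 5.3e-08)
rho = 1.521e+14 1/m^2


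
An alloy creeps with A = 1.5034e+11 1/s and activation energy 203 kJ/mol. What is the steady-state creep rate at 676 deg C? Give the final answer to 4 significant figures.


rate = A * exp(-Q / (R*T))
T = 676 + 273.15 = 949.15 K
rate = 1.5034e+11 * exp(-203e3 / (8.314 * 949.15))
rate = 1.011 1/s


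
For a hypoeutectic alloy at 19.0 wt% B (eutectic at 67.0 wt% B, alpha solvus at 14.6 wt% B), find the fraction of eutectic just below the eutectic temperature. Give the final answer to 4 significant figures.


f_primary = (C_e - C0) / (C_e - C_alpha_max)
f_primary = (67.0 - 19.0) / (67.0 - 14.6)
f_primary = 0.916031
f_eutectic = 1 - 0.916031 = 0.08397


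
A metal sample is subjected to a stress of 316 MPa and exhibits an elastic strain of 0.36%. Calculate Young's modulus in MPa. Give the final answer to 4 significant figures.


E = sigma / epsilon
epsilon = 0.36% = 3.6e-03
E = 316 / 3.6e-03
E = 87780 MPa


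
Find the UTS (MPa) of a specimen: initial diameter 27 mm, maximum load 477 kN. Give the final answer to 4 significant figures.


A0 = pi*(d/2)^2 = pi*(27/2)^2 = 572.555 mm^2
UTS = F_max / A0 = 477*1000 / 572.555
UTS = 833.1 MPa


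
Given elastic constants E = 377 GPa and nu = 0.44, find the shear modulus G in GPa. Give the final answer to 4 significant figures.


G = E / (2*(1+nu))
G = 377 / (2*(1+0.44))
G = 130.9 GPa


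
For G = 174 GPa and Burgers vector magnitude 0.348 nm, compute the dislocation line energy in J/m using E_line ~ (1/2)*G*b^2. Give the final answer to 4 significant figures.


E = G*b^2/2
b = 0.348 nm = 3.48e-10 m
G = 174 GPa = 1.74e+11 Pa
E = 0.5 * 1.74e+11 * (3.48e-10)^2
E = 1.054e-08 J/m


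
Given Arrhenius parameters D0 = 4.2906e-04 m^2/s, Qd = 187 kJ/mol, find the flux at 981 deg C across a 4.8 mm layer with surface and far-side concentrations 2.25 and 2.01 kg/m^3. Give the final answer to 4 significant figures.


Step 1: D = D0 * exp(-Qd/(R*T))
T = 981 + 273.15 = 1254.15 K
D = 4.2906e-04 * exp(-187e3 / (8.314 * 1254.15)) = 6.97898e-12 m^2/s
Step 2: J = D * (C1 - C2) / dx
J = 6.97898e-12 * (2.25 - 2.01) / 4.8e-03
J = 3.489e-10 kg/(m^2*s)


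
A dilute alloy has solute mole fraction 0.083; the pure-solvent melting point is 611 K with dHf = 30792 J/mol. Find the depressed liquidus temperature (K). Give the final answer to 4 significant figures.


dT = R*Tm^2*x / dHf
dT = 8.314 * 611^2 * 0.083 / 30792
dT = 8.36628 K
T_new = 611 - 8.36628 = 602.6 K


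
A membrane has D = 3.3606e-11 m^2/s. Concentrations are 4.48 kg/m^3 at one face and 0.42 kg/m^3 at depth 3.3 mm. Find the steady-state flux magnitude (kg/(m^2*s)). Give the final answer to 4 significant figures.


J = -D * (dC/dx) = D * (C1 - C2) / dx
J = 3.3606e-11 * (4.48 - 0.42) / 3.3e-03
J = 4.135e-08 kg/(m^2*s)


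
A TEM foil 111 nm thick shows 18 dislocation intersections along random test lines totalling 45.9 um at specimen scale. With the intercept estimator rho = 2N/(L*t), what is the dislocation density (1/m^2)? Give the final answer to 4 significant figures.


rho = 2N / (L * t)
L = 45.9 um = 4.59e-05 m, t = 111 nm = 1.11e-07 m
rho = 2 * 18 / (4.59e-05 * 1.11e-07)
rho = 7.066e+12 1/m^2


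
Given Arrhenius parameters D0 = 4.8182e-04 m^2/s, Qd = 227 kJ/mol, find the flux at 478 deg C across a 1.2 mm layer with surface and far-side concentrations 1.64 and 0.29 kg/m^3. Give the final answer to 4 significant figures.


Step 1: D = D0 * exp(-Qd/(R*T))
T = 478 + 273.15 = 751.15 K
D = 4.8182e-04 * exp(-227e3 / (8.314 * 751.15)) = 7.8856e-20 m^2/s
Step 2: J = D * (C1 - C2) / dx
J = 7.8856e-20 * (1.64 - 0.29) / 1.2e-03
J = 8.871e-17 kg/(m^2*s)


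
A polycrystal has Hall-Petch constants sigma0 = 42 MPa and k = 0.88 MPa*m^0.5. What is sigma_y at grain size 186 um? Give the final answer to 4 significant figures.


sigma_y = sigma0 + k / sqrt(d)
d = 186 um = 1.86e-04 m
sigma_y = 42 + 0.88 / sqrt(1.86e-04)
sigma_y = 106.5 MPa


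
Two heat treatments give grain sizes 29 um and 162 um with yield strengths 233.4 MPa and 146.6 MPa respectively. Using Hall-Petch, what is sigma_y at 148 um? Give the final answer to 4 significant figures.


sigma_y = sigma0 + k / sqrt(d)
1/sqrt(d1) = 1/sqrt(2.9e-05) = 185.695;  1/sqrt(d2) = 78.5674
k = (sigma1 - sigma2) / (1/sqrt(d1) - 1/sqrt(d2)) = (233.4 - 146.6) / (185.695 - 78.5674) = 0.810246 MPa*m^0.5
sigma0 = sigma1 - k/sqrt(d1) = 233.4 - 0.810246*185.695 = 82.941 MPa
sigma_y(d3) = 82.941 + 0.810246 / sqrt(1.48e-04) = 149.5 MPa


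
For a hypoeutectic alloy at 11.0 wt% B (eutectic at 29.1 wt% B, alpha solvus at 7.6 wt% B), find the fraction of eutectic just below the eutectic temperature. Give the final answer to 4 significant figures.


f_primary = (C_e - C0) / (C_e - C_alpha_max)
f_primary = (29.1 - 11.0) / (29.1 - 7.6)
f_primary = 0.84186
f_eutectic = 1 - 0.84186 = 0.1581


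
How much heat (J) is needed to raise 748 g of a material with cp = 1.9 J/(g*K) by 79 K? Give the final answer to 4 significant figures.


Q = m * cp * dT
Q = 748 * 1.9 * 79
Q = 112300 J


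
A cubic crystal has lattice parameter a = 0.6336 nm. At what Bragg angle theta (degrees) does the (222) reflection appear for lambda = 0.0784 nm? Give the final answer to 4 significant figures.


d = a / sqrt(h^2+k^2+l^2)
d = 0.6336 / sqrt(12) = 0.182905 nm
lambda = 2*d*sin(theta)  =>  sin(theta) = lambda / (2*d)
sin(theta) = 0.0784 / (2 * 0.182905) = 0.214319
theta = 12.38 deg


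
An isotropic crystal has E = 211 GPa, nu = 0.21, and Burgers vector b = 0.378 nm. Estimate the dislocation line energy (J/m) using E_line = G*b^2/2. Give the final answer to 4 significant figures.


Step 1: G = E / (2*(1+nu))
G = 211 / (2*(1+0.21)) = 87.1901 GPa = 8.71901e+10 Pa
Step 2: E_line = G*b^2/2
b = 0.378 nm = 3.78e-10 m
E_line = 0.5 * 8.71901e+10 * (3.78e-10)^2 = 6.229e-09 J/m


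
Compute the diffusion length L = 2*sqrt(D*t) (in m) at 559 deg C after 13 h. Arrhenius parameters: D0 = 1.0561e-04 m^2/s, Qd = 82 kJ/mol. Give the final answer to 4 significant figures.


Step 1: D = D0 * exp(-Qd/(R*T))
T = 832.15 K
D = 1.0561e-04 * exp(-82e3 / (8.314 * 832.15)) = 7.5218e-10 m^2/s
Step 2: L = 2*sqrt(D*t)
t = 13 h = 46800 s
L = 2*sqrt(7.5218e-10 * 46800) = 0.01187 m


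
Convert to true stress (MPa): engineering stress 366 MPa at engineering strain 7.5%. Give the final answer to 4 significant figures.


sigma_true = sigma_eng * (1 + epsilon_eng)
sigma_true = 366 * (1 + 0.075)
sigma_true = 393.5 MPa


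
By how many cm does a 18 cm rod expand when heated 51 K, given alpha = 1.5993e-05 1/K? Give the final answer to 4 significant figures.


dL = L0 * alpha * dT
dL = 18 * 1.5993e-05 * 51
dL = 0.01468 cm


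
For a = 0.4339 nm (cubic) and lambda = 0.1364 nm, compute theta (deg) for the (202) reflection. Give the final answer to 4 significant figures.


d = a / sqrt(h^2+k^2+l^2)
d = 0.4339 / sqrt(8) = 0.153407 nm
lambda = 2*d*sin(theta)  =>  sin(theta) = lambda / (2*d)
sin(theta) = 0.1364 / (2 * 0.153407) = 0.44457
theta = 26.4 deg


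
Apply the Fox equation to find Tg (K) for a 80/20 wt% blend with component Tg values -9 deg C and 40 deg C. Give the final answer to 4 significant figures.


1/Tg = w1/Tg1 + w2/Tg2 (in Kelvin)
Tg1 = 264.15 K, Tg2 = 313.15 K
1/Tg = 0.8/264.15 + 0.2/313.15
Tg = 272.7 K


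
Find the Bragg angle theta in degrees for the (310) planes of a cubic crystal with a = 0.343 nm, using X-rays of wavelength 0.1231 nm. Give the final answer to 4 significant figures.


d = a / sqrt(h^2+k^2+l^2)
d = 0.343 / sqrt(10) = 0.108466 nm
lambda = 2*d*sin(theta)  =>  sin(theta) = lambda / (2*d)
sin(theta) = 0.1231 / (2 * 0.108466) = 0.567458
theta = 34.57 deg


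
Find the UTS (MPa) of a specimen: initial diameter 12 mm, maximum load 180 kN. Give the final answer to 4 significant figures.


A0 = pi*(d/2)^2 = pi*(12/2)^2 = 113.097 mm^2
UTS = F_max / A0 = 180*1000 / 113.097
UTS = 1592 MPa


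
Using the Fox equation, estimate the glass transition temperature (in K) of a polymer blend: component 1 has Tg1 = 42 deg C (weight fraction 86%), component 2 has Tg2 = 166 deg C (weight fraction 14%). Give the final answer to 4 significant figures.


1/Tg = w1/Tg1 + w2/Tg2 (in Kelvin)
Tg1 = 315.15 K, Tg2 = 439.15 K
1/Tg = 0.86/315.15 + 0.14/439.15
Tg = 328.1 K


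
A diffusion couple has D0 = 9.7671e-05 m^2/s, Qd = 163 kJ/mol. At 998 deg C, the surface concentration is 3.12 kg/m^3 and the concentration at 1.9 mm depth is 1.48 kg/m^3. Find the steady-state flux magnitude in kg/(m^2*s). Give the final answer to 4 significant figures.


Step 1: D = D0 * exp(-Qd/(R*T))
T = 998 + 273.15 = 1271.15 K
D = 9.7671e-05 * exp(-163e3 / (8.314 * 1271.15)) = 1.9564e-11 m^2/s
Step 2: J = D * (C1 - C2) / dx
J = 1.9564e-11 * (3.12 - 1.48) / 1.9e-03
J = 1.689e-08 kg/(m^2*s)


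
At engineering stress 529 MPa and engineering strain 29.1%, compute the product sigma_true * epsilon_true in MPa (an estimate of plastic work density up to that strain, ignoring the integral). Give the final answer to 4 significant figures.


sigma_true = sigma_eng * (1 + epsilon_eng)
sigma_true = 529 * (1 + 0.291) = 682.939 MPa
epsilon_true = ln(1 + epsilon_eng)
epsilon_true = ln(1 + 0.291) = 0.255417
sigma_true * epsilon_true = 682.939 * 0.255417 = 174.4 MPa


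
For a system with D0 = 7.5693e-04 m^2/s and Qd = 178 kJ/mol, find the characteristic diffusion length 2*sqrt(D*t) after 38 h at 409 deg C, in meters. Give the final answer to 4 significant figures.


Step 1: D = D0 * exp(-Qd/(R*T))
T = 682.15 K
D = 7.5693e-04 * exp(-178e3 / (8.314 * 682.15)) = 1.77204e-17 m^2/s
Step 2: L = 2*sqrt(D*t)
t = 38 h = 136800 s
L = 2*sqrt(1.77204e-17 * 136800) = 3.114e-06 m


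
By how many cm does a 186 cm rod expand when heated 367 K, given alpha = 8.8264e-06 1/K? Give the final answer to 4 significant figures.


dL = L0 * alpha * dT
dL = 186 * 8.8264e-06 * 367
dL = 0.6025 cm


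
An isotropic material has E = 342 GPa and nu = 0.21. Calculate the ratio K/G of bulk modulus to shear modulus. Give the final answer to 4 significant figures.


G = E / (2*(1+nu))
G = 342 / (2*(1+0.21)) = 141.322 GPa
K = E / (3*(1-2*nu))
K = 342 / (3*(1-2*0.21)) = 196.552 GPa
K/G = 196.552 / 141.322 = 1.391


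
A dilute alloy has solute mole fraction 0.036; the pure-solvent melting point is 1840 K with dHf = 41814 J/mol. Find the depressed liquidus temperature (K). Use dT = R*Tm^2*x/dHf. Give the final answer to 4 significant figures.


dT = R*Tm^2*x / dHf
dT = 8.314 * 1840^2 * 0.036 / 41814
dT = 24.2341 K
T_new = 1840 - 24.2341 = 1816 K


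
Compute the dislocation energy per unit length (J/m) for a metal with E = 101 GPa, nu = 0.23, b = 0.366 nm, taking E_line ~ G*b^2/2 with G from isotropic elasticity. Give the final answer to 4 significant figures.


Step 1: G = E / (2*(1+nu))
G = 101 / (2*(1+0.23)) = 41.0569 GPa = 4.10569e+10 Pa
Step 2: E_line = G*b^2/2
b = 0.366 nm = 3.66e-10 m
E_line = 0.5 * 4.10569e+10 * (3.66e-10)^2 = 2.75e-09 J/m


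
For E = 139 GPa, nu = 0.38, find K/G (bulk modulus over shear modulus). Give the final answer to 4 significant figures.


G = E / (2*(1+nu))
G = 139 / (2*(1+0.38)) = 50.3623 GPa
K = E / (3*(1-2*nu))
K = 139 / (3*(1-2*0.38)) = 193.056 GPa
K/G = 193.056 / 50.3623 = 3.833
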